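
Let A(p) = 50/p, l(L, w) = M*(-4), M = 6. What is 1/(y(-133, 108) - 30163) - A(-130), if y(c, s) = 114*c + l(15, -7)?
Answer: 226732/589537 ≈ 0.38459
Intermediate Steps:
l(L, w) = -24 (l(L, w) = 6*(-4) = -24)
y(c, s) = -24 + 114*c (y(c, s) = 114*c - 24 = -24 + 114*c)
1/(y(-133, 108) - 30163) - A(-130) = 1/((-24 + 114*(-133)) - 30163) - 50/(-130) = 1/((-24 - 15162) - 30163) - 50*(-1)/130 = 1/(-15186 - 30163) - 1*(-5/13) = 1/(-45349) + 5/13 = -1/45349 + 5/13 = 226732/589537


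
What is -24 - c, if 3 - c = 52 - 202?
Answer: -177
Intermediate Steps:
c = 153 (c = 3 - (52 - 202) = 3 - 1*(-150) = 3 + 150 = 153)
-24 - c = -24 - 1*153 = -24 - 153 = -177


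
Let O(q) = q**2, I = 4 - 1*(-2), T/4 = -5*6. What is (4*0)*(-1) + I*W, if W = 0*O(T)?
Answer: 0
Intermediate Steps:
T = -120 (T = 4*(-5*6) = 4*(-30) = -120)
I = 6 (I = 4 + 2 = 6)
W = 0 (W = 0*(-120)**2 = 0*14400 = 0)
(4*0)*(-1) + I*W = (4*0)*(-1) + 6*0 = 0*(-1) + 0 = 0 + 0 = 0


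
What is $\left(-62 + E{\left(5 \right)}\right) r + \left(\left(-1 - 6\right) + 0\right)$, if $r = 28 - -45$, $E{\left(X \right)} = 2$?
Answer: $-4387$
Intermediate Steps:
$r = 73$ ($r = 28 + 45 = 73$)
$\left(-62 + E{\left(5 \right)}\right) r + \left(\left(-1 - 6\right) + 0\right) = \left(-62 + 2\right) 73 + \left(\left(-1 - 6\right) + 0\right) = \left(-60\right) 73 + \left(\left(-1 - 6\right) + 0\right) = -4380 + \left(-7 + 0\right) = -4380 - 7 = -4387$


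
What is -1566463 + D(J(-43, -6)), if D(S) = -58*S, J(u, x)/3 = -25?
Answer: -1562113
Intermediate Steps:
J(u, x) = -75 (J(u, x) = 3*(-25) = -75)
-1566463 + D(J(-43, -6)) = -1566463 - 58*(-75) = -1566463 + 4350 = -1562113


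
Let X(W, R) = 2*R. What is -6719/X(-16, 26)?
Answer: -6719/52 ≈ -129.21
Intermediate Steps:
-6719/X(-16, 26) = -6719/(2*26) = -6719/52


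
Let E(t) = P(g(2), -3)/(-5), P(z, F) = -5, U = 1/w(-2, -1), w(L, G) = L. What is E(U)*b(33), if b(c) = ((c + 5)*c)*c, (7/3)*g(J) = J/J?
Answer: 41382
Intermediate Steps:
U = -½ (U = 1/(-2) = -½ ≈ -0.50000)
g(J) = 3/7 (g(J) = 3*(J/J)/7 = (3/7)*1 = 3/7)
b(c) = c²*(5 + c) (b(c) = ((5 + c)*c)*c = (c*(5 + c))*c = c²*(5 + c))
E(t) = 1 (E(t) = -5/(-5) = -5*(-⅕) = 1)
E(U)*b(33) = 1*(33²*(5 + 33)) = 1*(1089*38) = 1*41382 = 41382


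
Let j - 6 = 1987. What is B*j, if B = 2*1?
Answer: 3986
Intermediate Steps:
j = 1993 (j = 6 + 1987 = 1993)
B = 2
B*j = 2*1993 = 3986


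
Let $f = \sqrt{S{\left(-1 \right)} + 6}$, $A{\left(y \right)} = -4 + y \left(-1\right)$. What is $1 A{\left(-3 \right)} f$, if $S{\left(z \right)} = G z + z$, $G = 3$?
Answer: $- \sqrt{2} \approx -1.4142$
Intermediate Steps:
$S{\left(z \right)} = 4 z$ ($S{\left(z \right)} = 3 z + z = 4 z$)
$A{\left(y \right)} = -4 - y$
$f = \sqrt{2}$ ($f = \sqrt{4 \left(-1\right) + 6} = \sqrt{-4 + 6} = \sqrt{2} \approx 1.4142$)
$1 A{\left(-3 \right)} f = 1 \left(-4 - -3\right) \sqrt{2} = 1 \left(-4 + 3\right) \sqrt{2} = 1 \left(-1\right) \sqrt{2} = - \sqrt{2}$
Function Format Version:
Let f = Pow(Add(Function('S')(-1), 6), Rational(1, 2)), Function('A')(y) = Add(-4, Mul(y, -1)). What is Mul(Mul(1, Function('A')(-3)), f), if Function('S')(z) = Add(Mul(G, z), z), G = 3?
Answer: Mul(-1, Pow(2, Rational(1, 2))) ≈ -1.4142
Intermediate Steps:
Function('S')(z) = Mul(4, z) (Function('S')(z) = Add(Mul(3, z), z) = Mul(4, z))
Function('A')(y) = Add(-4, Mul(-1, y))
f = Pow(2, Rational(1, 2)) (f = Pow(Add(Mul(4, -1), 6), Rational(1, 2)) = Pow(Add(-4, 6), Rational(1, 2)) = Pow(2, Rational(1, 2)) ≈ 1.4142)
Mul(Mul(1, Function('A')(-3)), f) = Mul(Mul(1, Add(-4, Mul(-1, -3))), Pow(2, Rational(1, 2))) = Mul(Mul(1, Add(-4, 3)), Pow(2, Rational(1, 2))) = Mul(Mul(1, -1), Pow(2, Rational(1, 2))) = Mul(-1, Pow(2, Rational(1, 2)))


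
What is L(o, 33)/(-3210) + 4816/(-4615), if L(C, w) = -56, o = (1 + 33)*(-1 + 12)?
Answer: -1520092/1481415 ≈ -1.0261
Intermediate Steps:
o = 374 (o = 34*11 = 374)
L(o, 33)/(-3210) + 4816/(-4615) = -56/(-3210) + 4816/(-4615) = -56*(-1/3210) + 4816*(-1/4615) = 28/1605 - 4816/4615 = -1520092/1481415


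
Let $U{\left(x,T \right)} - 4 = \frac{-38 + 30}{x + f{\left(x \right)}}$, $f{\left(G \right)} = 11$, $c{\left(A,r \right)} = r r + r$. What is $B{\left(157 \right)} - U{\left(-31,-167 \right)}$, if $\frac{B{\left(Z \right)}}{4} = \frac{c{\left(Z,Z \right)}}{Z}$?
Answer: $\frac{3138}{5} \approx 627.6$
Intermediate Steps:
$c{\left(A,r \right)} = r + r^{2}$ ($c{\left(A,r \right)} = r^{2} + r = r + r^{2}$)
$B{\left(Z \right)} = 4 + 4 Z$ ($B{\left(Z \right)} = 4 \frac{Z \left(1 + Z\right)}{Z} = 4 \left(1 + Z\right) = 4 + 4 Z$)
$U{\left(x,T \right)} = 4 - \frac{8}{11 + x}$ ($U{\left(x,T \right)} = 4 + \frac{-38 + 30}{x + 11} = 4 - \frac{8}{11 + x}$)
$B{\left(157 \right)} - U{\left(-31,-167 \right)} = \left(4 + 4 \cdot 157\right) - \frac{4 \left(9 - 31\right)}{11 - 31} = \left(4 + 628\right) - 4 \frac{1}{-20} \left(-22\right) = 632 - 4 \left(- \frac{1}{20}\right) \left(-22\right) = 632 - \frac{22}{5} = \frac{3138}{5}$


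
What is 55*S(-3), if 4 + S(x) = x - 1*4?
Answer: -605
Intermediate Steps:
S(x) = -8 + x (S(x) = -4 + (x - 1*4) = -4 + (x - 4) = -4 + (-4 + x) = -8 + x)
55*S(-3) = 55*(-8 - 3) = 55*(-11) = -605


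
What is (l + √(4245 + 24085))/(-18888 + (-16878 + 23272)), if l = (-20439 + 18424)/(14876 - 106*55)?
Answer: 2015/113020724 - √28330/12494 ≈ -0.013454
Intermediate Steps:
l = -2015/9046 (l = -2015/(14876 - 5830) = -2015/9046 ≈ -0.22275)
(l + √(4245 + 24085))/(-18888 + (-16878 + 23272)) = (-2015/9046 + √(4245 + 24085))/(-18888 + (-16878 + 23272)) = (-2015/9046 + √28330)/(-18888 + 6394) = (-2015/9046 + √28330)/(-12494) = (-2015/9046 + √28330)*(-1/12494) = 2015/113020724 - √28330/12494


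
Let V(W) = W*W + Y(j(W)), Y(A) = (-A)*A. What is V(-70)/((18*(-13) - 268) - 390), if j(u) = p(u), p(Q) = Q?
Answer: 0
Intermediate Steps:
j(u) = u
Y(A) = -A²
V(W) = 0 (V(W) = W*W - W² = W² - W² = 0)
V(-70)/((18*(-13) - 268) - 390) = 0/((18*(-13) - 268) - 390) = 0/((-234 - 268) - 390) = 0/(-502 - 390) = 0/(-892) = -1/892*0 = 0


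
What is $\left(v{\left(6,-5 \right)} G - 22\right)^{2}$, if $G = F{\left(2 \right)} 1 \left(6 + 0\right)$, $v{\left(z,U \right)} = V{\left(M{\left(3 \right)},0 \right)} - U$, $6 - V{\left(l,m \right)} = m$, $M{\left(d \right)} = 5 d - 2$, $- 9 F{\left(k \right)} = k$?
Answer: $\frac{12100}{9} \approx 1344.4$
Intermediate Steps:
$F{\left(k \right)} = - \frac{k}{9}$
$M{\left(d \right)} = -2 + 5 d$
$V{\left(l,m \right)} = 6 - m$
$v{\left(z,U \right)} = 6 - U$ ($v{\left(z,U \right)} = \left(6 - 0\right) - U = \left(6 + 0\right) - U = 6 - U$)
$G = - \frac{4}{3}$ ($G = \left(- \frac{1}{9}\right) 2 \cdot 1 \left(6 + 0\right) = \left(- \frac{2}{9}\right) 1 \cdot 6 = \left(- \frac{2}{9}\right) 6 = - \frac{4}{3} \approx -1.3333$)
$\left(v{\left(6,-5 \right)} G - 22\right)^{2} = \left(\left(6 - -5\right) \left(- \frac{4}{3}\right) - 22\right)^{2} = \left(\left(6 + 5\right) \left(- \frac{4}{3}\right) - 22\right)^{2} = \left(11 \left(- \frac{4}{3}\right) - 22\right)^{2} = \left(- \frac{44}{3} - 22\right)^{2} = \left(- \frac{110}{3}\right)^{2} = \frac{12100}{9}$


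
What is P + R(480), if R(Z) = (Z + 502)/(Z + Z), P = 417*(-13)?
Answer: -2601589/480 ≈ -5420.0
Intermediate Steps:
P = -5421
R(Z) = (502 + Z)/(2*Z) (R(Z) = (502 + Z)/((2*Z)) = (502 + Z)*(1/(2*Z)) = (502 + Z)/(2*Z))
P + R(480) = -5421 + (½)*(502 + 480)/480 = -5421 + (½)*(1/480)*982 = -5421 + 491/480 = -2601589/480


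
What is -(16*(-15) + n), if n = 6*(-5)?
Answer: 270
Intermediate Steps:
n = -30
-(16*(-15) + n) = -(16*(-15) - 30) = -(-240 - 30) = -1*(-270) = 270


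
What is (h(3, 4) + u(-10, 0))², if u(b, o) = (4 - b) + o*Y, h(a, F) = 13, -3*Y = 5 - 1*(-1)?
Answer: 729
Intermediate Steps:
Y = -2 (Y = -(5 - 1*(-1))/3 = -(5 + 1)/3 = -⅓*6 = -2)
u(b, o) = 4 - b - 2*o (u(b, o) = (4 - b) + o*(-2) = (4 - b) - 2*o = 4 - b - 2*o)
(h(3, 4) + u(-10, 0))² = (13 + (4 - 1*(-10) - 2*0))² = (13 + (4 + 10 + 0))² = (13 + 14)² = 27² = 729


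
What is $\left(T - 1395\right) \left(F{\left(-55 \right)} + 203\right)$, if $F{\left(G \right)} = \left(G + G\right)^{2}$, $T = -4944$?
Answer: $-77988717$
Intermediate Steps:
$F{\left(G \right)} = 4 G^{2}$ ($F{\left(G \right)} = \left(2 G\right)^{2} = 4 G^{2}$)
$\left(T - 1395\right) \left(F{\left(-55 \right)} + 203\right) = \left(-4944 - 1395\right) \left(4 \left(-55\right)^{2} + 203\right) = - 6339 \left(4 \cdot 3025 + 203\right) = - 6339 \left(12100 + 203\right) = \left(-6339\right) 12303 = -77988717$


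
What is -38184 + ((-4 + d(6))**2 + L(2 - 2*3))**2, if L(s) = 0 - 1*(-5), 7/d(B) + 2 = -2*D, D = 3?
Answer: -153012383/4096 ≈ -37357.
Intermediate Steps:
d(B) = -7/8 (d(B) = 7/(-2 - 2*3) = 7/(-2 - 6) = 7/(-8) = 7*(-1/8) = -7/8)
L(s) = 5 (L(s) = 0 + 5 = 5)
-38184 + ((-4 + d(6))**2 + L(2 - 2*3))**2 = -38184 + ((-4 - 7/8)**2 + 5)**2 = -38184 + ((-39/8)**2 + 5)**2 = -38184 + (1521/64 + 5)**2 = -38184 + (1841/64)**2 = -38184 + 3389281/4096 = -153012383/4096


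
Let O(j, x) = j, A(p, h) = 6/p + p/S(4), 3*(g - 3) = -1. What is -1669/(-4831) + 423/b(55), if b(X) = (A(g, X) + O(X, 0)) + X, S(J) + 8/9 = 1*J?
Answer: 62504087/15299777 ≈ 4.0853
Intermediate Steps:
g = 8/3 (g = 3 + (1/3)*(-1) = 3 - 1/3 = 8/3 ≈ 2.6667)
S(J) = -8/9 + J (S(J) = -8/9 + 1*J = -8/9 + J)
A(p, h) = 6/p + 9*p/28 (A(p, h) = 6/p + p/(-8/9 + 4) = 6/p + p/(28/9) = 6/p + p*(9/28) = 6/p + 9*p/28)
b(X) = 87/28 + 2*X (b(X) = ((6/(8/3) + (9/28)*(8/3)) + X) + X = ((6*(3/8) + 6/7) + X) + X = ((9/4 + 6/7) + X) + X = (87/28 + X) + X = 87/28 + 2*X)
-1669/(-4831) + 423/b(55) = -1669/(-4831) + 423/(87/28 + 2*55) = -1669*(-1/4831) + 423/(87/28 + 110) = 1669/4831 + 423/(3167/28) = 1669/4831 + 423*(28/3167) = 1669/4831 + 11844/3167 = 62504087/15299777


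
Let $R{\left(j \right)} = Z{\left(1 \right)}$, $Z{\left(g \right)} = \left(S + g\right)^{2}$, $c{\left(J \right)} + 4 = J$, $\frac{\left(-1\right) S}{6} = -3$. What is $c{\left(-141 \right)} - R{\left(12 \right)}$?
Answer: $-506$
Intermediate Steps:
$S = 18$ ($S = \left(-6\right) \left(-3\right) = 18$)
$c{\left(J \right)} = -4 + J$
$Z{\left(g \right)} = \left(18 + g\right)^{2}$
$R{\left(j \right)} = 361$ ($R{\left(j \right)} = \left(18 + 1\right)^{2} = 19^{2} = 361$)
$c{\left(-141 \right)} - R{\left(12 \right)} = \left(-4 - 141\right) - 361 = -145 - 361 = -506$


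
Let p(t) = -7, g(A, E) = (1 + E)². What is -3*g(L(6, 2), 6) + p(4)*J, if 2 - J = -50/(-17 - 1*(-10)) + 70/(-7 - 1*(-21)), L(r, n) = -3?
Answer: -76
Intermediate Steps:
J = -71/7 (J = 2 - (-50/(-17 - 1*(-10)) + 70/(-7 - 1*(-21))) = 2 - (-50/(-17 + 10) + 70/(-7 + 21)) = 2 - (-50/(-7) + 70/14) = 2 - (-50*(-⅐) + 70*(1/14)) = 2 - (50/7 + 5) = 2 - 1*85/7 = 2 - 85/7 = -71/7 ≈ -10.143)
-3*g(L(6, 2), 6) + p(4)*J = -3*(1 + 6)² - 7*(-71/7) = -3*7² + 71 = -3*49 + 71 = -147 + 71 = -76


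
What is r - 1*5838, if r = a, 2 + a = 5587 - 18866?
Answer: -19119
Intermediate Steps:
a = -13281 (a = -2 + (5587 - 18866) = -2 - 13279 = -13281)
r = -13281
r - 1*5838 = -13281 - 1*5838 = -13281 - 5838 = -19119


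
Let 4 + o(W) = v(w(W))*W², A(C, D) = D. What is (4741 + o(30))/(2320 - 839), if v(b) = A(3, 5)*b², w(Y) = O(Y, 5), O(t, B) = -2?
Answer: 22737/1481 ≈ 15.352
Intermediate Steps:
w(Y) = -2
v(b) = 5*b²
o(W) = -4 + 20*W² (o(W) = -4 + (5*(-2)²)*W² = -4 + (5*4)*W² = -4 + 20*W²)
(4741 + o(30))/(2320 - 839) = (4741 + (-4 + 20*30²))/(2320 - 839) = (4741 + (-4 + 20*900))/1481 = (4741 + (-4 + 18000))*(1/1481) = (4741 + 17996)*(1/1481) = 22737*(1/1481) = 22737/1481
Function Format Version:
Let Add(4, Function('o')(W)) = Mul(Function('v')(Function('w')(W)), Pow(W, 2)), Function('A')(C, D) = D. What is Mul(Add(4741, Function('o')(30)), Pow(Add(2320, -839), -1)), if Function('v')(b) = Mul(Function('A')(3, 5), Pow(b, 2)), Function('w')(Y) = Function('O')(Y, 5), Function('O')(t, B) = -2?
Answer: Rational(22737, 1481) ≈ 15.352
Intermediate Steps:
Function('w')(Y) = -2
Function('v')(b) = Mul(5, Pow(b, 2))
Function('o')(W) = Add(-4, Mul(20, Pow(W, 2))) (Function('o')(W) = Add(-4, Mul(Mul(5, Pow(-2, 2)), Pow(W, 2))) = Add(-4, Mul(Mul(5, 4), Pow(W, 2))) = Add(-4, Mul(20, Pow(W, 2))))
Mul(Add(4741, Function('o')(30)), Pow(Add(2320, -839), -1)) = Mul(Add(4741, Add(-4, Mul(20, Pow(30, 2)))), Pow(Add(2320, -839), -1)) = Mul(Add(4741, Add(-4, Mul(20, 900))), Pow(1481, -1)) = Mul(Add(4741, Add(-4, 18000)), Rational(1, 1481)) = Mul(Add(4741, 17996), Rational(1, 1481)) = Mul(22737, Rational(1, 1481)) = Rational(22737, 1481)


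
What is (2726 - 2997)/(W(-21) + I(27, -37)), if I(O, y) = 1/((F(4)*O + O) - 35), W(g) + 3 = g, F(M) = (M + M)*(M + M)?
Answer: 466120/41279 ≈ 11.292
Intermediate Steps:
F(M) = 4*M² (F(M) = (2*M)*(2*M) = 4*M²)
W(g) = -3 + g
I(O, y) = 1/(-35 + 65*O) (I(O, y) = 1/(((4*4²)*O + O) - 35) = 1/(((4*16)*O + O) - 35) = 1/((64*O + O) - 35) = 1/(65*O - 35) = 1/(-35 + 65*O))
(2726 - 2997)/(W(-21) + I(27, -37)) = (2726 - 2997)/((-3 - 21) + 1/(5*(-7 + 13*27))) = -271/(-24 + 1/(5*(-7 + 351))) = -271/(-24 + (⅕)/344) = -271/(-24 + (⅕)*(1/344)) = -271/(-24 + 1/1720) = -271/(-41279/1720) = -271*(-1720/41279) = 466120/41279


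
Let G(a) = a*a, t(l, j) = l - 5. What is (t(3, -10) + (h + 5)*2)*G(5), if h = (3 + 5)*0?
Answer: 200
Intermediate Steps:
t(l, j) = -5 + l
h = 0 (h = 8*0 = 0)
G(a) = a²
(t(3, -10) + (h + 5)*2)*G(5) = ((-5 + 3) + (0 + 5)*2)*5² = (-2 + 5*2)*25 = (-2 + 10)*25 = 8*25 = 200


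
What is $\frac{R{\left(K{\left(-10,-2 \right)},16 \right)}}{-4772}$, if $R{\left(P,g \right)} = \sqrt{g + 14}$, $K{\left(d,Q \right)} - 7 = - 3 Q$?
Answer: $- \frac{\sqrt{30}}{4772} \approx -0.0011478$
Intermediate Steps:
$K{\left(d,Q \right)} = 7 - 3 Q$
$R{\left(P,g \right)} = \sqrt{14 + g}$
$\frac{R{\left(K{\left(-10,-2 \right)},16 \right)}}{-4772} = \frac{\sqrt{14 + 16}}{-4772} = \sqrt{30} \left(- \frac{1}{4772}\right) = - \frac{\sqrt{30}}{4772}$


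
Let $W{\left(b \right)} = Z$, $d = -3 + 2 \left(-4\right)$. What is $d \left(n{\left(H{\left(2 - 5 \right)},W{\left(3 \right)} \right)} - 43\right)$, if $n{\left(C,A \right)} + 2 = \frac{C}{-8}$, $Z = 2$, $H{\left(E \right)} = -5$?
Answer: $\frac{3905}{8} \approx 488.13$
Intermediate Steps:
$d = -11$ ($d = -3 - 8 = -11$)
$W{\left(b \right)} = 2$
$n{\left(C,A \right)} = -2 - \frac{C}{8}$ ($n{\left(C,A \right)} = -2 + \frac{C}{-8} = -2 + C \left(- \frac{1}{8}\right) = -2 - \frac{C}{8}$)
$d \left(n{\left(H{\left(2 - 5 \right)},W{\left(3 \right)} \right)} - 43\right) = - 11 \left(\left(-2 - - \frac{5}{8}\right) - 43\right) = - 11 \left(\left(-2 + \frac{5}{8}\right) - 43\right) = - 11 \left(- \frac{11}{8} - 43\right) = \left(-11\right) \left(- \frac{355}{8}\right) = \frac{3905}{8}$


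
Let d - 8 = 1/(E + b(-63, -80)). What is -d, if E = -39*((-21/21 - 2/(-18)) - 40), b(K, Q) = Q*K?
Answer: -159235/19904 ≈ -8.0002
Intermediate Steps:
b(K, Q) = K*Q
E = 4784/3 (E = -39*((-21*1/21 - 2*(-1/18)) - 40) = -39*((-1 + ⅑) - 40) = -39*(-8/9 - 40) = -39*(-368/9) = 4784/3 ≈ 1594.7)
d = 159235/19904 (d = 8 + 1/(4784/3 - 63*(-80)) = 8 + 1/(4784/3 + 5040) = 8 + 1/(19904/3) = 8 + 3/19904 = 159235/19904 ≈ 8.0002)
-d = -1*159235/19904 = -159235/19904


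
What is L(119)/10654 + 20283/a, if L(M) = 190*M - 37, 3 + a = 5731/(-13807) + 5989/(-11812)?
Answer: -35228137294994857/6814826273738 ≈ -5169.3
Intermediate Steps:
a = -639649547/163088284 (a = -3 + (5731/(-13807) + 5989/(-11812)) = -3 + (5731*(-1/13807) + 5989*(-1/11812)) = -3 + (-5731/13807 - 5989/11812) = -3 - 150384695/163088284 = -639649547/163088284 ≈ -3.9221)
L(M) = -37 + 190*M
L(119)/10654 + 20283/a = (-37 + 190*119)/10654 + 20283/(-639649547/163088284) = (-37 + 22610)*(1/10654) + 20283*(-163088284/639649547) = 22573*(1/10654) - 3307919664372/639649547 = 22573/10654 - 3307919664372/639649547 = -35228137294994857/6814826273738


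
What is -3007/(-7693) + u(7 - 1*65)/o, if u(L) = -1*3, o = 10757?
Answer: 32323220/82753601 ≈ 0.39060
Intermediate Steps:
u(L) = -3
-3007/(-7693) + u(7 - 1*65)/o = -3007/(-7693) - 3/10757 = -3007*(-1/7693) - 3*1/10757 = 3007/7693 - 3/10757 = 32323220/82753601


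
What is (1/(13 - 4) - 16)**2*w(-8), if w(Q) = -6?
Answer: -40898/27 ≈ -1514.7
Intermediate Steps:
(1/(13 - 4) - 16)**2*w(-8) = (1/(13 - 4) - 16)**2*(-6) = (1/9 - 16)**2*(-6) = (-143/9)**2*(-6) = (20449/81)*(-6) = -40898/27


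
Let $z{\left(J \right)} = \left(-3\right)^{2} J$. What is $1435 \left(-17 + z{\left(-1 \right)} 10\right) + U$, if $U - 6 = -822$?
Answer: $-154361$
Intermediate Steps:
$U = -816$ ($U = 6 - 822 = -816$)
$z{\left(J \right)} = 9 J$
$1435 \left(-17 + z{\left(-1 \right)} 10\right) + U = 1435 \left(-17 + 9 \left(-1\right) 10\right) - 816 = 1435 \left(-17 - 90\right) - 816 = 1435 \left(-107\right) - 816 = -153545 - 816 = -154361$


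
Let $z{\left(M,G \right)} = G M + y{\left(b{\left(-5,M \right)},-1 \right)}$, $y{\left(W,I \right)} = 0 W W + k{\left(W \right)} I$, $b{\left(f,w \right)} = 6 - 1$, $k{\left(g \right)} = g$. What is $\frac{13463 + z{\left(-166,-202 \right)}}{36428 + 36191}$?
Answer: $\frac{46990}{72619} \approx 0.64708$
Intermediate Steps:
$b{\left(f,w \right)} = 5$
$y{\left(W,I \right)} = I W$ ($y{\left(W,I \right)} = 0 W W + W I = 0 W + I W = 0 + I W = I W$)
$z{\left(M,G \right)} = -5 + G M$ ($z{\left(M,G \right)} = G M - 5 = -5 + G M$)
$\frac{13463 + z{\left(-166,-202 \right)}}{36428 + 36191} = \frac{13463 - -33527}{36428 + 36191} = \frac{13463 + \left(-5 + 33532\right)}{72619} = \left(13463 + 33527\right) \frac{1}{72619} = 46990 \cdot \frac{1}{72619} = \frac{46990}{72619}$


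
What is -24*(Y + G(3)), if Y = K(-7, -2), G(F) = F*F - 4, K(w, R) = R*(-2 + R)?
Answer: -312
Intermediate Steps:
G(F) = -4 + F² (G(F) = F² - 4 = -4 + F²)
Y = 8 (Y = -2*(-2 - 2) = -2*(-4) = 8)
-24*(Y + G(3)) = -24*(8 + (-4 + 3²)) = -24*(8 + (-4 + 9)) = -24*(8 + 5) = -24*13 = -312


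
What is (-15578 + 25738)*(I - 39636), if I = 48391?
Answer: 88950800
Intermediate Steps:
(-15578 + 25738)*(I - 39636) = (-15578 + 25738)*(48391 - 39636) = 10160*8755 = 88950800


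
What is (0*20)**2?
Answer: 0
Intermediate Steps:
(0*20)**2 = 0**2 = 0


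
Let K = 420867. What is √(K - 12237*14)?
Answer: √249549 ≈ 499.55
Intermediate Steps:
√(K - 12237*14) = √(420867 - 12237*14) = √(420867 - 171318) = √249549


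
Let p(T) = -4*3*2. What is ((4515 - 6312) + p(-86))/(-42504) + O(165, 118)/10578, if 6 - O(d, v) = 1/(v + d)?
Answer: 920571257/21206478216 ≈ 0.043410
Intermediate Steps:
p(T) = -24 (p(T) = -12*2 = -24)
O(d, v) = 6 - 1/(d + v) (O(d, v) = 6 - 1/(v + d) = 6 - 1/(d + v))
((4515 - 6312) + p(-86))/(-42504) + O(165, 118)/10578 = ((4515 - 6312) - 24)/(-42504) + ((-1 + 6*165 + 6*118)/(165 + 118))/10578 = (-1797 - 24)*(-1/42504) + ((-1 + 990 + 708)/283)*(1/10578) = -1821*(-1/42504) + ((1/283)*1697)*(1/10578) = 607/14168 + (1697/283)*(1/10578) = 607/14168 + 1697/2993574 = 920571257/21206478216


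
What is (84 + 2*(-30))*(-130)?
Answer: -3120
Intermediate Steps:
(84 + 2*(-30))*(-130) = (84 - 60)*(-130) = 24*(-130) = -3120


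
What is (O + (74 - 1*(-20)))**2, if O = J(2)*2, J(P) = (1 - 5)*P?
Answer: 6084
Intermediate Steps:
J(P) = -4*P
O = -16 (O = -4*2*2 = -8*2 = -16)
(O + (74 - 1*(-20)))**2 = (-16 + (74 - 1*(-20)))**2 = (-16 + (74 + 20))**2 = (-16 + 94)**2 = 78**2 = 6084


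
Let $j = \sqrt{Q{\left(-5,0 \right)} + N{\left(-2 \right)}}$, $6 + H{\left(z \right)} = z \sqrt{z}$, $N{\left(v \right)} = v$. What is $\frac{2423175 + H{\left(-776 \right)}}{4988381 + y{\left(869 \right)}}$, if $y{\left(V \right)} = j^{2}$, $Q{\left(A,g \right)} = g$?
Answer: $\frac{807723}{1662793} - \frac{1552 i \sqrt{194}}{4988379} \approx 0.48576 - 0.0043334 i$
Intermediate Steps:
$H{\left(z \right)} = -6 + z^{\frac{3}{2}}$ ($H{\left(z \right)} = -6 + z \sqrt{z} = -6 + z^{\frac{3}{2}}$)
$j = i \sqrt{2}$ ($j = \sqrt{0 - 2} = \sqrt{-2} = i \sqrt{2} \approx 1.4142 i$)
$y{\left(V \right)} = -2$ ($y{\left(V \right)} = \left(i \sqrt{2}\right)^{2} = -2$)
$\frac{2423175 + H{\left(-776 \right)}}{4988381 + y{\left(869 \right)}} = \frac{2423175 - \left(6 - \left(-776\right)^{\frac{3}{2}}\right)}{4988381 - 2} = \frac{2423175 - \left(6 + 1552 i \sqrt{194}\right)}{4988379} = \left(2423169 - 1552 i \sqrt{194}\right) \frac{1}{4988379} = \frac{807723}{1662793} - \frac{1552 i \sqrt{194}}{4988379}$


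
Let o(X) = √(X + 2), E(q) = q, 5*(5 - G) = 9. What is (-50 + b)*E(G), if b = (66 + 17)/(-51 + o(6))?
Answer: -2142128/12965 - 2656*√2/12965 ≈ -165.51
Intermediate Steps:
G = 16/5 (G = 5 - ⅕*9 = 5 - 9/5 = 16/5 ≈ 3.2000)
o(X) = √(2 + X)
b = 83/(-51 + 2*√2) (b = (66 + 17)/(-51 + √(2 + 6)) = 83/(-51 + √8) = 83/(-51 + 2*√2) ≈ -1.7230)
(-50 + b)*E(G) = (-50 + (-4233/2593 - 166*√2/2593))*(16/5) = (-133883/2593 - 166*√2/2593)*(16/5) = -2142128/12965 - 2656*√2/12965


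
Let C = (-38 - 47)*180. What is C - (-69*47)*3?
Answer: -5571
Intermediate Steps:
C = -15300 (C = -85*180 = -15300)
C - (-69*47)*3 = -15300 - (-69*47)*3 = -15300 - (-3243)*3 = -15300 - 1*(-9729) = -15300 + 9729 = -5571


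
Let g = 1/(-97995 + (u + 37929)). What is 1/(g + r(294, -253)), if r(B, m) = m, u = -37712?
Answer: -97778/24737835 ≈ -0.0039526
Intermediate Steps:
g = -1/97778 (g = 1/(-97995 + (-37712 + 37929)) = 1/(-97995 + 217) = 1/(-97778) = -1/97778 ≈ -1.0227e-5)
1/(g + r(294, -253)) = 1/(-1/97778 - 253) = 1/(-24737835/97778) = -97778/24737835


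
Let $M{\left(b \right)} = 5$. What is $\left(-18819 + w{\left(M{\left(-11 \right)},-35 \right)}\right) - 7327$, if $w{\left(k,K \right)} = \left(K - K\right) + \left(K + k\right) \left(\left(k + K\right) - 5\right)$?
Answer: $-25096$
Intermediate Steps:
$w{\left(k,K \right)} = \left(K + k\right) \left(-5 + K + k\right)$ ($w{\left(k,K \right)} = 0 + \left(K + k\right) \left(\left(K + k\right) - 5\right) = 0 + \left(K + k\right) \left(-5 + K + k\right) = \left(K + k\right) \left(-5 + K + k\right)$)
$\left(-18819 + w{\left(M{\left(-11 \right)},-35 \right)}\right) - 7327 = \left(-18819 + \left(\left(-35\right)^{2} + 5^{2} - -175 - 25 + 2 \left(-35\right) 5\right)\right) - 7327 = \left(-18819 + \left(1225 + 25 + 175 - 25 - 350\right)\right) - 7327 = \left(-18819 + 1050\right) - 7327 = -17769 - 7327 = -25096$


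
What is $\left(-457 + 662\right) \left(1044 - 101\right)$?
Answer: $193315$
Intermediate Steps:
$\left(-457 + 662\right) \left(1044 - 101\right) = 205 \cdot 943 = 193315$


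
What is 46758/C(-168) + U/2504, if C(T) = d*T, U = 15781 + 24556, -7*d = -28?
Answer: -1874491/35056 ≈ -53.471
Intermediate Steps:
d = 4 (d = -1/7*(-28) = 4)
U = 40337
C(T) = 4*T
46758/C(-168) + U/2504 = 46758/((4*(-168))) + 40337/2504 = 46758/(-672) + 40337*(1/2504) = 46758*(-1/672) + 40337/2504 = -7793/112 + 40337/2504 = -1874491/35056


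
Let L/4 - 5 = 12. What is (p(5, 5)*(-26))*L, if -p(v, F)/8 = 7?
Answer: 99008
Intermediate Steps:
L = 68 (L = 20 + 4*12 = 20 + 48 = 68)
p(v, F) = -56 (p(v, F) = -8*7 = -56)
(p(5, 5)*(-26))*L = -56*(-26)*68 = 1456*68 = 99008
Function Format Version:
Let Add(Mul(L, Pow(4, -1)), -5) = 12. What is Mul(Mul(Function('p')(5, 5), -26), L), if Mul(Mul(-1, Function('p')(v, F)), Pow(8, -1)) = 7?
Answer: 99008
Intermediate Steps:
L = 68 (L = Add(20, Mul(4, 12)) = Add(20, 48) = 68)
Function('p')(v, F) = -56 (Function('p')(v, F) = Mul(-8, 7) = -56)
Mul(Mul(Function('p')(5, 5), -26), L) = Mul(Mul(-56, -26), 68) = Mul(1456, 68) = 99008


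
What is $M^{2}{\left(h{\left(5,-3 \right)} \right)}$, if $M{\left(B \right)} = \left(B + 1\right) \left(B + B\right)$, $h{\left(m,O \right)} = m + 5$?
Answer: $48400$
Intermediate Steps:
$h{\left(m,O \right)} = 5 + m$
$M{\left(B \right)} = 2 B \left(1 + B\right)$ ($M{\left(B \right)} = \left(1 + B\right) 2 B = 2 B \left(1 + B\right)$)
$M^{2}{\left(h{\left(5,-3 \right)} \right)} = \left(2 \left(5 + 5\right) \left(1 + \left(5 + 5\right)\right)\right)^{2} = \left(2 \cdot 10 \left(1 + 10\right)\right)^{2} = \left(2 \cdot 10 \cdot 11\right)^{2} = 220^{2} = 48400$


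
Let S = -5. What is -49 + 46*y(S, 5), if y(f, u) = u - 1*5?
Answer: -49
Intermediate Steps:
y(f, u) = -5 + u (y(f, u) = u - 5 = -5 + u)
-49 + 46*y(S, 5) = -49 + 46*(-5 + 5) = -49 + 46*0 = -49 + 0 = -49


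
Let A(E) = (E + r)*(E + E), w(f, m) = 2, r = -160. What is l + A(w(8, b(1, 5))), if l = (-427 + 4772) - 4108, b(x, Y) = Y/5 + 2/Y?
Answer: -395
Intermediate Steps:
b(x, Y) = 2/Y + Y/5 (b(x, Y) = Y*(⅕) + 2/Y = Y/5 + 2/Y = 2/Y + Y/5)
A(E) = 2*E*(-160 + E) (A(E) = (E - 160)*(E + E) = (-160 + E)*(2*E) = 2*E*(-160 + E))
l = 237 (l = 4345 - 4108 = 237)
l + A(w(8, b(1, 5))) = 237 + 2*2*(-160 + 2) = 237 + 2*2*(-158) = 237 - 632 = -395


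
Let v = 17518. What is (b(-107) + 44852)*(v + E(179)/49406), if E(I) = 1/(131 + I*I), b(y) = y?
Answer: 415303445110111955/529829944 ≈ 7.8384e+8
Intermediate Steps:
E(I) = 1/(131 + I**2)
(b(-107) + 44852)*(v + E(179)/49406) = (-107 + 44852)*(17518 + 1/((131 + 179**2)*49406)) = 44745*(17518 + (1/49406)/(131 + 32041)) = 44745*(17518 + (1/49406)/32172) = 44745*(17518 + (1/32172)*(1/49406)) = 44745*(17518 + 1/1589489832) = 44745*(27844682876977/1589489832) = 415303445110111955/529829944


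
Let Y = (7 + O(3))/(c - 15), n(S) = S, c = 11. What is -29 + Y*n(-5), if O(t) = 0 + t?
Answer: -33/2 ≈ -16.500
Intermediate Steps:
O(t) = t
Y = -5/2 (Y = (7 + 3)/(11 - 15) = 10/(-4) = 10*(-1/4) = -5/2 ≈ -2.5000)
-29 + Y*n(-5) = -29 - 5/2*(-5) = -29 + 25/2 = -33/2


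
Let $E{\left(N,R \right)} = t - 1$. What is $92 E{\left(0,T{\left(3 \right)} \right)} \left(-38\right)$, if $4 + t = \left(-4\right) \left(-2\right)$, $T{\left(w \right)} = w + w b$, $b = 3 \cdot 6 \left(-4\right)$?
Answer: $-10488$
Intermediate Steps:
$b = -72$ ($b = 18 \left(-4\right) = -72$)
$T{\left(w \right)} = - 71 w$ ($T{\left(w \right)} = w + w \left(-72\right) = w - 72 w = - 71 w$)
$t = 4$ ($t = -4 - -8 = -4 + 8 = 4$)
$E{\left(N,R \right)} = 3$ ($E{\left(N,R \right)} = 4 - 1 = 3$)
$92 E{\left(0,T{\left(3 \right)} \right)} \left(-38\right) = 92 \cdot 3 \left(-38\right) = 276 \left(-38\right) = -10488$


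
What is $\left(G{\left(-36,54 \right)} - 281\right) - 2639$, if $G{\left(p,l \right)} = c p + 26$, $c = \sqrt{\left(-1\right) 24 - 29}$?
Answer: $-2894 - 36 i \sqrt{53} \approx -2894.0 - 262.08 i$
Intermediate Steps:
$c = i \sqrt{53}$ ($c = \sqrt{-24 - 29} = \sqrt{-53} = i \sqrt{53} \approx 7.2801 i$)
$G{\left(p,l \right)} = 26 + i p \sqrt{53}$ ($G{\left(p,l \right)} = i \sqrt{53} p + 26 = i p \sqrt{53} + 26 = 26 + i p \sqrt{53}$)
$\left(G{\left(-36,54 \right)} - 281\right) - 2639 = \left(\left(26 + i \left(-36\right) \sqrt{53}\right) - 281\right) - 2639 = \left(\left(26 - 36 i \sqrt{53}\right) - 281\right) - 2639 = \left(-255 - 36 i \sqrt{53}\right) - 2639 = -2894 - 36 i \sqrt{53}$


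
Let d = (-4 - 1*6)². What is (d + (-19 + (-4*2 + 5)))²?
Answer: 6084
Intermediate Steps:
d = 100 (d = (-4 - 6)² = (-10)² = 100)
(d + (-19 + (-4*2 + 5)))² = (100 + (-19 + (-4*2 + 5)))² = (100 + (-19 + (-8 + 5)))² = (100 + (-19 - 3))² = (100 - 22)² = 78² = 6084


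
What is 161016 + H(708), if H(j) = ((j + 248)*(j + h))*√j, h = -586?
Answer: 161016 + 233264*√177 ≈ 3.2644e+6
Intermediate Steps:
H(j) = √j*(-586 + j)*(248 + j) (H(j) = ((j + 248)*(j - 586))*√j = ((248 + j)*(-586 + j))*√j = ((-586 + j)*(248 + j))*√j = √j*(-586 + j)*(248 + j))
161016 + H(708) = 161016 + √708*(-145328 + 708² - 338*708) = 161016 + (2*√177)*(-145328 + 501264 - 239304) = 161016 + (2*√177)*116632 = 161016 + 233264*√177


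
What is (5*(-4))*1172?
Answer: -23440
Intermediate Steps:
(5*(-4))*1172 = -20*1172 = -23440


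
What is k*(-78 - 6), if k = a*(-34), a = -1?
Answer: -2856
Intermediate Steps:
k = 34 (k = -1*(-34) = 34)
k*(-78 - 6) = 34*(-78 - 6) = 34*(-84) = -2856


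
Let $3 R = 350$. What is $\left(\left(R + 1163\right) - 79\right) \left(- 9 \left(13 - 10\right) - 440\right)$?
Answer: $- \frac{1682134}{3} \approx -5.6071 \cdot 10^{5}$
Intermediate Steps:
$R = \frac{350}{3}$ ($R = \frac{1}{3} \cdot 350 = \frac{350}{3} \approx 116.67$)
$\left(\left(R + 1163\right) - 79\right) \left(- 9 \left(13 - 10\right) - 440\right) = \left(\left(\frac{350}{3} + 1163\right) - 79\right) \left(- 9 \left(13 - 10\right) - 440\right) = \left(\frac{3839}{3} - 79\right) \left(\left(-9\right) 3 - 440\right) = \frac{3602 \left(-27 - 440\right)}{3} = \frac{3602}{3} \left(-467\right) = - \frac{1682134}{3}$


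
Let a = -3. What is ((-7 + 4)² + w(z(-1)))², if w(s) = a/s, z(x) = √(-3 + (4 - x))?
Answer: 171/2 - 27*√2 ≈ 47.316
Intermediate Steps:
z(x) = √(1 - x)
w(s) = -3/s
((-7 + 4)² + w(z(-1)))² = ((-7 + 4)² - 3/√(1 - 1*(-1)))² = ((-3)² - 3/√(1 + 1))² = (9 - 3*√2/2)²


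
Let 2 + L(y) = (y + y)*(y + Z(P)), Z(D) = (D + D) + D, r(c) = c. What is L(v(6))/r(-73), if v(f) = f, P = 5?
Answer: -250/73 ≈ -3.4247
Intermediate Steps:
Z(D) = 3*D (Z(D) = 2*D + D = 3*D)
L(y) = -2 + 2*y*(15 + y) (L(y) = -2 + (y + y)*(y + 3*5) = -2 + (2*y)*(y + 15) = -2 + (2*y)*(15 + y) = -2 + 2*y*(15 + y))
L(v(6))/r(-73) = (-2 + 2*6² + 30*6)/(-73) = (-2 + 2*36 + 180)*(-1/73) = (-2 + 72 + 180)*(-1/73) = 250*(-1/73) = -250/73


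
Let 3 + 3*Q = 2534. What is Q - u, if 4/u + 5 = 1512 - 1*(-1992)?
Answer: 8855957/10497 ≈ 843.67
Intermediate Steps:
Q = 2531/3 (Q = -1 + (1/3)*2534 = -1 + 2534/3 = 2531/3 ≈ 843.67)
u = 4/3499 (u = 4/(-5 + (1512 - 1*(-1992))) = 4/(-5 + (1512 + 1992)) = 4/(-5 + 3504) = 4/3499 ≈ 0.0011432)
Q - u = 2531/3 - 1*4/3499 = 2531/3 - 4/3499 = 8855957/10497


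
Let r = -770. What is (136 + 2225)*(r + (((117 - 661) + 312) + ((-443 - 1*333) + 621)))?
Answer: -2731677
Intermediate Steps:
(136 + 2225)*(r + (((117 - 661) + 312) + ((-443 - 1*333) + 621))) = (136 + 2225)*(-770 + (((117 - 661) + 312) + ((-443 - 1*333) + 621))) = 2361*(-770 + ((-544 + 312) + ((-443 - 333) + 621))) = 2361*(-770 + (-232 + (-776 + 621))) = 2361*(-770 + (-232 - 155)) = 2361*(-770 - 387) = 2361*(-1157) = -2731677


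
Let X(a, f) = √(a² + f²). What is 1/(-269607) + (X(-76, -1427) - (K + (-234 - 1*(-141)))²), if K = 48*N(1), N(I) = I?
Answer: -545954176/269607 + √2042105 ≈ -595.98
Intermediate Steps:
K = 48 (K = 48*1 = 48)
1/(-269607) + (X(-76, -1427) - (K + (-234 - 1*(-141)))²) = 1/(-269607) + (√((-76)² + (-1427)²) - (48 + (-234 - 1*(-141)))²) = -1/269607 + (√(5776 + 2036329) - (48 + (-234 + 141))²) = -1/269607 + (√2042105 - (48 - 93)²) = -1/269607 + (√2042105 - 1*(-45)²) = -1/269607 + (√2042105 - 1*2025) = -1/269607 + (√2042105 - 2025) = -1/269607 + (-2025 + √2042105) = -545954176/269607 + √2042105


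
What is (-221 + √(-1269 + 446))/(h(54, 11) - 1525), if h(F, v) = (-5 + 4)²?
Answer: 221/1524 - I*√823/1524 ≈ 0.14501 - 0.018824*I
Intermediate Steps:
h(F, v) = 1 (h(F, v) = (-1)² = 1)
(-221 + √(-1269 + 446))/(h(54, 11) - 1525) = (-221 + √(-1269 + 446))/(1 - 1525) = (-221 + √(-823))/(-1524) = (-221 + I*√823)*(-1/1524) = 221/1524 - I*√823/1524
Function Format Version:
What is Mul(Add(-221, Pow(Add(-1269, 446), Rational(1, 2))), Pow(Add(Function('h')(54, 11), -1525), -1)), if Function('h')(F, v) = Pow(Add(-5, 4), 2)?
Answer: Add(Rational(221, 1524), Mul(Rational(-1, 1524), I, Pow(823, Rational(1, 2)))) ≈ Add(0.14501, Mul(-0.018824, I))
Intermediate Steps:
Function('h')(F, v) = 1 (Function('h')(F, v) = Pow(-1, 2) = 1)
Mul(Add(-221, Pow(Add(-1269, 446), Rational(1, 2))), Pow(Add(Function('h')(54, 11), -1525), -1)) = Mul(Add(-221, Pow(Add(-1269, 446), Rational(1, 2))), Pow(Add(1, -1525), -1)) = Mul(Add(-221, Pow(-823, Rational(1, 2))), Pow(-1524, -1)) = Mul(Add(-221, Mul(I, Pow(823, Rational(1, 2)))), Rational(-1, 1524)) = Add(Rational(221, 1524), Mul(Rational(-1, 1524), I, Pow(823, Rational(1, 2))))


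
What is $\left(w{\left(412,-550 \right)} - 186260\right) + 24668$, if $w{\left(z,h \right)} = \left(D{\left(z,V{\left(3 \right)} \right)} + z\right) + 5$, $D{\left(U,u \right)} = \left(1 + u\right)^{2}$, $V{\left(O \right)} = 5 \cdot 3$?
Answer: $-160919$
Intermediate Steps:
$V{\left(O \right)} = 15$
$w{\left(z,h \right)} = 261 + z$ ($w{\left(z,h \right)} = \left(\left(1 + 15\right)^{2} + z\right) + 5 = \left(16^{2} + z\right) + 5 = \left(256 + z\right) + 5 = 261 + z$)
$\left(w{\left(412,-550 \right)} - 186260\right) + 24668 = \left(\left(261 + 412\right) - 186260\right) + 24668 = \left(673 - 186260\right) + 24668 = -185587 + 24668 = -160919$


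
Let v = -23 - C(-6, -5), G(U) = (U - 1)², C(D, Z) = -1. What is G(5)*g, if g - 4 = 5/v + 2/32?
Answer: 675/11 ≈ 61.364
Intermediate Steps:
G(U) = (-1 + U)²
v = -22 (v = -23 - 1*(-1) = -23 + 1 = -22)
g = 675/176 (g = 4 + (5/(-22) + 2/32) = 4 + (5*(-1/22) + 2*(1/32)) = 4 + (-5/22 + 1/16) = 4 - 29/176 = 675/176 ≈ 3.8352)
G(5)*g = (-1 + 5)²*(675/176) = 4²*(675/176) = 16*(675/176) = 675/11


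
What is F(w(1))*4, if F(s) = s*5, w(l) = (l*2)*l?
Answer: 40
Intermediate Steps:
w(l) = 2*l² (w(l) = (2*l)*l = 2*l²)
F(s) = 5*s
F(w(1))*4 = (5*(2*1²))*4 = (5*(2*1))*4 = (5*2)*4 = 10*4 = 40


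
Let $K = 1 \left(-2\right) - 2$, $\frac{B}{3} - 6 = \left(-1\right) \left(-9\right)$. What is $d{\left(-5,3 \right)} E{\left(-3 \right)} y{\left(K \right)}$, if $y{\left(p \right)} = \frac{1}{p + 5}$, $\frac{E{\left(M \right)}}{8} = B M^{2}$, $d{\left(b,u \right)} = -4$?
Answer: $-12960$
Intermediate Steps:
$B = 45$ ($B = 18 + 3 \left(\left(-1\right) \left(-9\right)\right) = 18 + 3 \cdot 9 = 18 + 27 = 45$)
$E{\left(M \right)} = 360 M^{2}$ ($E{\left(M \right)} = 8 \cdot 45 M^{2} = 360 M^{2}$)
$K = -4$ ($K = -2 - 2 = -4$)
$y{\left(p \right)} = \frac{1}{5 + p}$
$d{\left(-5,3 \right)} E{\left(-3 \right)} y{\left(K \right)} = \frac{\left(-4\right) 360 \left(-3\right)^{2}}{5 - 4} = \frac{\left(-4\right) 360 \cdot 9}{1} = \left(-4\right) 3240 \cdot 1 = \left(-12960\right) 1 = -12960$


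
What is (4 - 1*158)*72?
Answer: -11088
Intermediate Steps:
(4 - 1*158)*72 = (4 - 158)*72 = -154*72 = -11088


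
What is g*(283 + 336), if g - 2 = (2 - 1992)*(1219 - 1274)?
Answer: 67750788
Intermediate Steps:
g = 109452 (g = 2 + (2 - 1992)*(1219 - 1274) = 2 - 1990*(-55) = 2 + 109450 = 109452)
g*(283 + 336) = 109452*(283 + 336) = 109452*619 = 67750788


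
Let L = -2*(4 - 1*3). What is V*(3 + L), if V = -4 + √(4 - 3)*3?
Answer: -1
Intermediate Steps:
V = -1 (V = -4 + √1*3 = -4 + 1*3 = -4 + 3 = -1)
L = -2 (L = -2*(4 - 3) = -2*1 = -2)
V*(3 + L) = -(3 - 2) = -1*1 = -1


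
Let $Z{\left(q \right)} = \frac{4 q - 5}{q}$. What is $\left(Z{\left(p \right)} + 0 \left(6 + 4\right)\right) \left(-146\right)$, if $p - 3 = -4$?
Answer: $-1314$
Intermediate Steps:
$p = -1$ ($p = 3 - 4 = -1$)
$Z{\left(q \right)} = \frac{-5 + 4 q}{q}$
$\left(Z{\left(p \right)} + 0 \left(6 + 4\right)\right) \left(-146\right) = \left(\left(4 - \frac{5}{-1}\right) + 0 \left(6 + 4\right)\right) \left(-146\right) = \left(\left(4 - -5\right) + 0 \cdot 10\right) \left(-146\right) = \left(\left(4 + 5\right) + 0\right) \left(-146\right) = \left(9 + 0\right) \left(-146\right) = 9 \left(-146\right) = -1314$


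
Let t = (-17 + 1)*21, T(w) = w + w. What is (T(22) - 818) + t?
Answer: -1110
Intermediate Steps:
T(w) = 2*w
t = -336 (t = -16*21 = -336)
(T(22) - 818) + t = (2*22 - 818) - 336 = (44 - 818) - 336 = -774 - 336 = -1110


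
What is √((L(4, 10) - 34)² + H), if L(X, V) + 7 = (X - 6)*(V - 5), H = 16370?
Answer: √18971 ≈ 137.74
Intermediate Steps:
L(X, V) = -7 + (-6 + X)*(-5 + V) (L(X, V) = -7 + (X - 6)*(V - 5) = -7 + (-6 + X)*(-5 + V))
√((L(4, 10) - 34)² + H) = √(((23 - 6*10 - 5*4 + 10*4) - 34)² + 16370) = √(((23 - 60 - 20 + 40) - 34)² + 16370) = √((-17 - 34)² + 16370) = √((-51)² + 16370) = √(2601 + 16370) = √18971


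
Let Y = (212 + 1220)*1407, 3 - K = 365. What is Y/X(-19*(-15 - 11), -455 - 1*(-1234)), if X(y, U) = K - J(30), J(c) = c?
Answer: -35979/7 ≈ -5139.9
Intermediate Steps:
K = -362 (K = 3 - 1*365 = 3 - 365 = -362)
Y = 2014824 (Y = 1432*1407 = 2014824)
X(y, U) = -392 (X(y, U) = -362 - 1*30 = -362 - 30 = -392)
Y/X(-19*(-15 - 11), -455 - 1*(-1234)) = 2014824/(-392) = 2014824*(-1/392) = -35979/7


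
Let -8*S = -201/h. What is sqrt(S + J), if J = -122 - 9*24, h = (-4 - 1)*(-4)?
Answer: I*sqrt(538790)/40 ≈ 18.351*I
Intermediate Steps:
h = 20 (h = -5*(-4) = 20)
S = 201/160 (S = -(-201)/(8*20) = -1/8*(-201/20) = 201/160 ≈ 1.2563)
J = -338 (J = -122 - 216 = -338)
sqrt(S + J) = sqrt(201/160 - 338) = sqrt(-53879/160) = I*sqrt(538790)/40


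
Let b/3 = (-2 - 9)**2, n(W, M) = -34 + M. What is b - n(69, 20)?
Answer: 377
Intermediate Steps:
b = 363 (b = 3*(-2 - 9)**2 = 3*(-11)**2 = 3*121 = 363)
b - n(69, 20) = 363 - (-34 + 20) = 363 - 1*(-14) = 363 + 14 = 377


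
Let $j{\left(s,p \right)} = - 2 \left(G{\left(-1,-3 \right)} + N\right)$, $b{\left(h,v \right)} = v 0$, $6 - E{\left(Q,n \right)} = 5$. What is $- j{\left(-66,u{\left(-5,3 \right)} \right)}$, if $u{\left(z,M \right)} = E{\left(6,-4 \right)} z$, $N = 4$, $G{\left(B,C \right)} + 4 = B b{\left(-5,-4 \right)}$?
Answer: $0$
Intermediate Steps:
$E{\left(Q,n \right)} = 1$ ($E{\left(Q,n \right)} = 6 - 5 = 1$)
$b{\left(h,v \right)} = 0$
$G{\left(B,C \right)} = -4$ ($G{\left(B,C \right)} = -4 + B 0 = -4 + 0 = -4$)
$u{\left(z,M \right)} = z$ ($u{\left(z,M \right)} = 1 z = z$)
$j{\left(s,p \right)} = 0$ ($j{\left(s,p \right)} = - 2 \left(-4 + 4\right) = \left(-2\right) 0 = 0$)
$- j{\left(-66,u{\left(-5,3 \right)} \right)} = \left(-1\right) 0 = 0$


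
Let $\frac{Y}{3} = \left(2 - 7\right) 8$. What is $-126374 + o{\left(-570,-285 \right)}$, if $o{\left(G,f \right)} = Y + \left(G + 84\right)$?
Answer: $-126980$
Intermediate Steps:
$Y = -120$ ($Y = 3 \left(2 - 7\right) 8 = 3 \left(\left(-5\right) 8\right) = 3 \left(-40\right) = -120$)
$o{\left(G,f \right)} = -36 + G$ ($o{\left(G,f \right)} = -120 + \left(G + 84\right) = -120 + \left(84 + G\right) = -36 + G$)
$-126374 + o{\left(-570,-285 \right)} = -126374 - 606 = -126980$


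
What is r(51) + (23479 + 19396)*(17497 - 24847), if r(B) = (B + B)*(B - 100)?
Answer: -315136248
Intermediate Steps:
r(B) = 2*B*(-100 + B) (r(B) = (2*B)*(-100 + B) = 2*B*(-100 + B))
r(51) + (23479 + 19396)*(17497 - 24847) = 2*51*(-100 + 51) + (23479 + 19396)*(17497 - 24847) = 2*51*(-49) + 42875*(-7350) = -4998 - 315131250 = -315136248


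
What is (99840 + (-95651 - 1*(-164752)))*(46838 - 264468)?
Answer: -36766629830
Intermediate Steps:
(99840 + (-95651 - 1*(-164752)))*(46838 - 264468) = (99840 + (-95651 + 164752))*(-217630) = (99840 + 69101)*(-217630) = 168941*(-217630) = -36766629830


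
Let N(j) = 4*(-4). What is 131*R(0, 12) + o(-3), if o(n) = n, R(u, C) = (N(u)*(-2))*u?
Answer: -3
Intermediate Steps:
N(j) = -16
R(u, C) = 32*u (R(u, C) = (-16*(-2))*u = 32*u)
131*R(0, 12) + o(-3) = 131*(32*0) - 3 = 131*0 - 3 = 0 - 3 = -3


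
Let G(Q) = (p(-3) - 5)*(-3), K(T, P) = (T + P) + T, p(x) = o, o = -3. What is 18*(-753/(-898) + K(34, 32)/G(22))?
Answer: 40452/449 ≈ 90.094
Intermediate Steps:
p(x) = -3
K(T, P) = P + 2*T (K(T, P) = (P + T) + T = P + 2*T)
G(Q) = 24 (G(Q) = (-3 - 5)*(-3) = -8*(-3) = 24)
18*(-753/(-898) + K(34, 32)/G(22)) = 18*(-753/(-898) + (32 + 2*34)/24) = 18*(-753*(-1/898) + (32 + 68)*(1/24)) = 18*(753/898 + 100*(1/24)) = 18*(753/898 + 25/6) = 18*(6742/1347) = 40452/449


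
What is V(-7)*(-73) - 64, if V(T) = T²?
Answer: -3641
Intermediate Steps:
V(-7)*(-73) - 64 = (-7)²*(-73) - 64 = 49*(-73) - 64 = -3577 - 64 = -3641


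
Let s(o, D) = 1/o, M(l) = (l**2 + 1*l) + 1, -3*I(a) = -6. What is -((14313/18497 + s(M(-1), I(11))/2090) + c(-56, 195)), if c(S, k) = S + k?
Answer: -5403496137/38658730 ≈ -139.77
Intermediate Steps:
I(a) = 2 (I(a) = -1/3*(-6) = 2)
M(l) = 1 + l + l**2 (M(l) = (l**2 + l) + 1 = (l + l**2) + 1 = 1 + l + l**2)
-((14313/18497 + s(M(-1), I(11))/2090) + c(-56, 195)) = -((14313/18497 + 1/((1 - 1 + (-1)**2)*2090)) + (-56 + 195)) = -((14313*(1/18497) + (1/2090)/(1 - 1 + 1)) + 139) = -((14313/18497 + (1/2090)/1) + 139) = -((14313/18497 + 1*(1/2090)) + 139) = -((14313/18497 + 1/2090) + 139) = -(29932667/38658730 + 139) = -1*5403496137/38658730 = -5403496137/38658730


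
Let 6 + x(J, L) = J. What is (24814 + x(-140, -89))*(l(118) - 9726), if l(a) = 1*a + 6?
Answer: -236862136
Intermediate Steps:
x(J, L) = -6 + J
l(a) = 6 + a (l(a) = a + 6 = 6 + a)
(24814 + x(-140, -89))*(l(118) - 9726) = (24814 + (-6 - 140))*((6 + 118) - 9726) = (24814 - 146)*(124 - 9726) = 24668*(-9602) = -236862136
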